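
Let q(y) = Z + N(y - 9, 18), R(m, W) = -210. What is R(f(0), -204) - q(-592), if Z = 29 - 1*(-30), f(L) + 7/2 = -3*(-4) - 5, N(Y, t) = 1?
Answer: -270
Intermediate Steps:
f(L) = 7/2 (f(L) = -7/2 + (-3*(-4) - 5) = -7/2 + (12 - 5) = -7/2 + 7 = 7/2)
Z = 59 (Z = 29 + 30 = 59)
q(y) = 60 (q(y) = 59 + 1 = 60)
R(f(0), -204) - q(-592) = -210 - 1*60 = -210 - 60 = -270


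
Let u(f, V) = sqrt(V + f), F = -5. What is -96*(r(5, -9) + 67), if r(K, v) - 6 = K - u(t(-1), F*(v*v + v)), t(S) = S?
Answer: -7488 + 1824*I ≈ -7488.0 + 1824.0*I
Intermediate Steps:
r(K, v) = 6 + K - sqrt(-1 - 5*v - 5*v**2) (r(K, v) = 6 + (K - sqrt(-5*(v*v + v) - 1)) = 6 + (K - sqrt(-5*(v**2 + v) - 1)) = 6 + (K - sqrt(-5*(v + v**2) - 1)) = 6 + (K - sqrt((-5*v - 5*v**2) - 1)) = 6 + (K - sqrt(-1 - 5*v - 5*v**2)) = 6 + K - sqrt(-1 - 5*v - 5*v**2))
-96*(r(5, -9) + 67) = -96*((6 + 5 - sqrt(-1 - 5*(-9)*(1 - 9))) + 67) = -96*((6 + 5 - sqrt(-1 - 5*(-9)*(-8))) + 67) = -96*((6 + 5 - sqrt(-1 - 360)) + 67) = -96*((6 + 5 - sqrt(-361)) + 67) = -96*((6 + 5 - 19*I) + 67) = -96*((11 - 19*I) + 67) = -96*(78 - 19*I) = -7488 + 1824*I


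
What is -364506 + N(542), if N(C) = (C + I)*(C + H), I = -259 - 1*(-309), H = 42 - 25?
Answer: -33578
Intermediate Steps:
H = 17
I = 50 (I = -259 + 309 = 50)
N(C) = (17 + C)*(50 + C) (N(C) = (C + 50)*(C + 17) = (50 + C)*(17 + C) = (17 + C)*(50 + C))
-364506 + N(542) = -364506 + (850 + 542² + 67*542) = -364506 + (850 + 293764 + 36314) = -364506 + 330928 = -33578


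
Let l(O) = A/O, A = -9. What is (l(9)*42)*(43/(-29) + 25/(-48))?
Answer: 19523/232 ≈ 84.151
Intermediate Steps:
l(O) = -9/O
(l(9)*42)*(43/(-29) + 25/(-48)) = (-9/9*42)*(43/(-29) + 25/(-48)) = (-9*⅑*42)*(43*(-1/29) + 25*(-1/48)) = (-1*42)*(-43/29 - 25/48) = -42*(-2789/1392) = 19523/232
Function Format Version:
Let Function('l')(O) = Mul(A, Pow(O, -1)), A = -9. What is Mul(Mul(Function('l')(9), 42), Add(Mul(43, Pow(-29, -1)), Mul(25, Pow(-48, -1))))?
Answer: Rational(19523, 232) ≈ 84.151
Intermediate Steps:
Function('l')(O) = Mul(-9, Pow(O, -1))
Mul(Mul(Function('l')(9), 42), Add(Mul(43, Pow(-29, -1)), Mul(25, Pow(-48, -1)))) = Mul(Mul(Mul(-9, Pow(9, -1)), 42), Add(Mul(43, Pow(-29, -1)), Mul(25, Pow(-48, -1)))) = Mul(Mul(Mul(-9, Rational(1, 9)), 42), Add(Mul(43, Rational(-1, 29)), Mul(25, Rational(-1, 48)))) = Mul(Mul(-1, 42), Add(Rational(-43, 29), Rational(-25, 48))) = Mul(-42, Rational(-2789, 1392)) = Rational(19523, 232)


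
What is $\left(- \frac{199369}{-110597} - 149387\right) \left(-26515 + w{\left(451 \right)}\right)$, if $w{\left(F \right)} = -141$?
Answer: $\frac{440398561283520}{110597} \approx 3.982 \cdot 10^{9}$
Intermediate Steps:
$\left(- \frac{199369}{-110597} - 149387\right) \left(-26515 + w{\left(451 \right)}\right) = \left(- \frac{199369}{-110597} - 149387\right) \left(-26515 - 141\right) = \left(\left(-199369\right) \left(- \frac{1}{110597}\right) - 149387\right) \left(-26656\right) = \left(\frac{199369}{110597} - 149387\right) \left(-26656\right) = \left(- \frac{16521554670}{110597}\right) \left(-26656\right) = \frac{440398561283520}{110597}$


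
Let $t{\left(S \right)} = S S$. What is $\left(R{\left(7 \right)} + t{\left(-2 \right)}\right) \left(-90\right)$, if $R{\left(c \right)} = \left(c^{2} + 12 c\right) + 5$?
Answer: $-12780$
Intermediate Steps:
$t{\left(S \right)} = S^{2}$
$R{\left(c \right)} = 5 + c^{2} + 12 c$
$\left(R{\left(7 \right)} + t{\left(-2 \right)}\right) \left(-90\right) = \left(\left(5 + 7^{2} + 12 \cdot 7\right) + \left(-2\right)^{2}\right) \left(-90\right) = \left(\left(5 + 49 + 84\right) + 4\right) \left(-90\right) = \left(138 + 4\right) \left(-90\right) = 142 \left(-90\right) = -12780$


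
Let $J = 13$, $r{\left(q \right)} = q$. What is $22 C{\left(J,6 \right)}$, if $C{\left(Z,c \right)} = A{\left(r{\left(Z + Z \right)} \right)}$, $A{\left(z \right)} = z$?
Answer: $572$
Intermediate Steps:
$C{\left(Z,c \right)} = 2 Z$ ($C{\left(Z,c \right)} = Z + Z = 2 Z$)
$22 C{\left(J,6 \right)} = 22 \cdot 2 \cdot 13 = 22 \cdot 26 = 572$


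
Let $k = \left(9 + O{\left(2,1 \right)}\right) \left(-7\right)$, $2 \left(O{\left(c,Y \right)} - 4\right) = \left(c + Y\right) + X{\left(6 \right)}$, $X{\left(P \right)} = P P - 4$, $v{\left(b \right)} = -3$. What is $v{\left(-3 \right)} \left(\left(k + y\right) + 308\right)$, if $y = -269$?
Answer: $\frac{1047}{2} \approx 523.5$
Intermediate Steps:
$X{\left(P \right)} = -4 + P^{2}$ ($X{\left(P \right)} = P^{2} - 4 = -4 + P^{2}$)
$O{\left(c,Y \right)} = 20 + \frac{Y}{2} + \frac{c}{2}$ ($O{\left(c,Y \right)} = 4 + \frac{\left(c + Y\right) - \left(4 - 6^{2}\right)}{2} = 4 + \frac{\left(Y + c\right) + \left(-4 + 36\right)}{2} = 4 + \frac{\left(Y + c\right) + 32}{2} = 4 + \frac{32 + Y + c}{2} = 4 + \left(16 + \frac{Y}{2} + \frac{c}{2}\right) = 20 + \frac{Y}{2} + \frac{c}{2}$)
$k = - \frac{427}{2}$ ($k = \left(9 + \left(20 + \frac{1}{2} \cdot 1 + \frac{1}{2} \cdot 2\right)\right) \left(-7\right) = \left(9 + \left(20 + \frac{1}{2} + 1\right)\right) \left(-7\right) = \left(9 + \frac{43}{2}\right) \left(-7\right) = \frac{61}{2} \left(-7\right) = - \frac{427}{2} \approx -213.5$)
$v{\left(-3 \right)} \left(\left(k + y\right) + 308\right) = - 3 \left(\left(- \frac{427}{2} - 269\right) + 308\right) = - 3 \left(- \frac{965}{2} + 308\right) = \left(-3\right) \left(- \frac{349}{2}\right) = \frac{1047}{2}$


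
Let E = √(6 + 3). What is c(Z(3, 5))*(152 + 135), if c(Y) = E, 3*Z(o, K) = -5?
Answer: 861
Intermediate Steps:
E = 3 (E = √9 = 3)
Z(o, K) = -5/3 (Z(o, K) = (⅓)*(-5) = -5/3)
c(Y) = 3
c(Z(3, 5))*(152 + 135) = 3*(152 + 135) = 3*287 = 861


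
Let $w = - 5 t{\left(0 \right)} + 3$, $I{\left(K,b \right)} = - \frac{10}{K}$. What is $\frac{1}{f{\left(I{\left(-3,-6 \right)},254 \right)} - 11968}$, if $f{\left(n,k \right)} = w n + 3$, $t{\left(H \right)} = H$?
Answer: $- \frac{1}{11955} \approx -8.3647 \cdot 10^{-5}$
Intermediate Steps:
$w = 3$ ($w = \left(-5\right) 0 + 3 = 0 + 3 = 3$)
$f{\left(n,k \right)} = 3 + 3 n$ ($f{\left(n,k \right)} = 3 n + 3 = 3 + 3 n$)
$\frac{1}{f{\left(I{\left(-3,-6 \right)},254 \right)} - 11968} = \frac{1}{\left(3 + 3 \left(- \frac{10}{-3}\right)\right) - 11968} = \frac{1}{\left(3 + 3 \left(\left(-10\right) \left(- \frac{1}{3}\right)\right)\right) - 11968} = \frac{1}{\left(3 + 3 \cdot \frac{10}{3}\right) - 11968} = \frac{1}{\left(3 + 10\right) - 11968} = \frac{1}{13 - 11968} = \frac{1}{-11955} = - \frac{1}{11955}$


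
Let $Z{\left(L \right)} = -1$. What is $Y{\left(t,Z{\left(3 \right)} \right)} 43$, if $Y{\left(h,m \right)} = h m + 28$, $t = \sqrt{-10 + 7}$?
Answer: $1204 - 43 i \sqrt{3} \approx 1204.0 - 74.478 i$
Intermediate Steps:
$t = i \sqrt{3}$ ($t = \sqrt{-3} = i \sqrt{3} \approx 1.732 i$)
$Y{\left(h,m \right)} = 28 + h m$
$Y{\left(t,Z{\left(3 \right)} \right)} 43 = \left(28 + i \sqrt{3} \left(-1\right)\right) 43 = \left(28 - i \sqrt{3}\right) 43 = 1204 - 43 i \sqrt{3}$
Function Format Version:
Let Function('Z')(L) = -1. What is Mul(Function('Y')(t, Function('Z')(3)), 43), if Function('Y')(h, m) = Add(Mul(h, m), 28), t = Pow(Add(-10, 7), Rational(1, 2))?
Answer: Add(1204, Mul(-43, I, Pow(3, Rational(1, 2)))) ≈ Add(1204.0, Mul(-74.478, I))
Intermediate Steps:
t = Mul(I, Pow(3, Rational(1, 2))) (t = Pow(-3, Rational(1, 2)) = Mul(I, Pow(3, Rational(1, 2))) ≈ Mul(1.7320, I))
Function('Y')(h, m) = Add(28, Mul(h, m))
Mul(Function('Y')(t, Function('Z')(3)), 43) = Mul(Add(28, Mul(Mul(I, Pow(3, Rational(1, 2))), -1)), 43) = Mul(Add(28, Mul(-1, I, Pow(3, Rational(1, 2)))), 43) = Add(1204, Mul(-43, I, Pow(3, Rational(1, 2))))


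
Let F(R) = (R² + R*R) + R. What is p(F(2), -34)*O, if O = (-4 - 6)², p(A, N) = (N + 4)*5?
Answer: -15000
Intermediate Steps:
F(R) = R + 2*R² (F(R) = (R² + R²) + R = 2*R² + R = R + 2*R²)
p(A, N) = 20 + 5*N (p(A, N) = (4 + N)*5 = 20 + 5*N)
O = 100 (O = (-10)² = 100)
p(F(2), -34)*O = (20 + 5*(-34))*100 = (20 - 170)*100 = -150*100 = -15000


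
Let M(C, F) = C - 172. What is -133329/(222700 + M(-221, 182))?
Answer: -133329/222307 ≈ -0.59975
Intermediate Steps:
M(C, F) = -172 + C
-133329/(222700 + M(-221, 182)) = -133329/(222700 + (-172 - 221)) = -133329/(222700 - 393) = -133329/222307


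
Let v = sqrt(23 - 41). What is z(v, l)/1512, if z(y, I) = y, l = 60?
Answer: I*sqrt(2)/504 ≈ 0.002806*I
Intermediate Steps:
v = 3*I*sqrt(2) (v = sqrt(-18) = 3*I*sqrt(2) ≈ 4.2426*I)
z(v, l)/1512 = (3*I*sqrt(2))/1512 = (3*I*sqrt(2))*(1/1512) = I*sqrt(2)/504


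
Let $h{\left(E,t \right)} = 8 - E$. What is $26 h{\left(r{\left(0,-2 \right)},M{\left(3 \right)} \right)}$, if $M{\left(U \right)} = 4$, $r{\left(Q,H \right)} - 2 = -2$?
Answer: $208$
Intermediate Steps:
$r{\left(Q,H \right)} = 0$ ($r{\left(Q,H \right)} = 2 - 2 = 0$)
$26 h{\left(r{\left(0,-2 \right)},M{\left(3 \right)} \right)} = 26 \left(8 - 0\right) = 26 \left(8 + 0\right) = 26 \cdot 8 = 208$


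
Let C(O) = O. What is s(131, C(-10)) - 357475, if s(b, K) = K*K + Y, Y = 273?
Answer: -357102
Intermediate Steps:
s(b, K) = 273 + K² (s(b, K) = K*K + 273 = K² + 273 = 273 + K²)
s(131, C(-10)) - 357475 = (273 + (-10)²) - 357475 = (273 + 100) - 357475 = 373 - 357475 = -357102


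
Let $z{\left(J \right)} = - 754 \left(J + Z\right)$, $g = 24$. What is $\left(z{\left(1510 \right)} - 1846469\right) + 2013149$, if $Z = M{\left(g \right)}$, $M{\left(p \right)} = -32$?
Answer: $-947732$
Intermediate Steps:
$Z = -32$
$z{\left(J \right)} = 24128 - 754 J$ ($z{\left(J \right)} = - 754 \left(J - 32\right) = - 754 \left(-32 + J\right) = 24128 - 754 J$)
$\left(z{\left(1510 \right)} - 1846469\right) + 2013149 = \left(\left(24128 - 1138540\right) - 1846469\right) + 2013149 = \left(-1114412 - 1846469\right) + 2013149 = -2960881 + 2013149 = -947732$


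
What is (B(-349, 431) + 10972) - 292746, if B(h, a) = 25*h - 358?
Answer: -290857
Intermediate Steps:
B(h, a) = -358 + 25*h
(B(-349, 431) + 10972) - 292746 = ((-358 + 25*(-349)) + 10972) - 292746 = ((-358 - 8725) + 10972) - 292746 = (-9083 + 10972) - 292746 = 1889 - 292746 = -290857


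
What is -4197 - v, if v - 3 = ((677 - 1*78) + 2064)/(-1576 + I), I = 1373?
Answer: -849937/203 ≈ -4186.9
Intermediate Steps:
v = -2054/203 (v = 3 + ((677 - 1*78) + 2064)/(-1576 + 1373) = 3 + ((677 - 78) + 2064)/(-203) = 3 + (599 + 2064)*(-1/203) = 3 + 2663*(-1/203) = 3 - 2663/203 = -2054/203 ≈ -10.118)
-4197 - v = -4197 - 1*(-2054/203) = -4197 + 2054/203 = -849937/203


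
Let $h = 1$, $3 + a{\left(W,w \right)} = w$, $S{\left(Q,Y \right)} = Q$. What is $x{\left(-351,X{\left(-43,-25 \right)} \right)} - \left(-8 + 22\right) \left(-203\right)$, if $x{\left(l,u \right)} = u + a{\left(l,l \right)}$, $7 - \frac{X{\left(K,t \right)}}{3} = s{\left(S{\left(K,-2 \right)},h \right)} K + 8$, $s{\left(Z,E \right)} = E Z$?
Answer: $-3062$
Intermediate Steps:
$a{\left(W,w \right)} = -3 + w$
$X{\left(K,t \right)} = -3 - 3 K^{2}$ ($X{\left(K,t \right)} = 21 - 3 \left(1 K K + 8\right) = 21 - 3 \left(K K + 8\right) = 21 - 3 \left(K^{2} + 8\right) = 21 - 3 \left(8 + K^{2}\right) = 21 - \left(24 + 3 K^{2}\right) = -3 - 3 K^{2}$)
$x{\left(l,u \right)} = -3 + l + u$ ($x{\left(l,u \right)} = u + \left(-3 + l\right) = -3 + l + u$)
$x{\left(-351,X{\left(-43,-25 \right)} \right)} - \left(-8 + 22\right) \left(-203\right) = \left(-3 - 351 - \left(3 + 3 \left(-43\right)^{2}\right)\right) - \left(-8 + 22\right) \left(-203\right) = \left(-3 - 351 - 5550\right) - 14 \left(-203\right) = \left(-3 - 351 - 5550\right) - -2842 = \left(-3 - 351 - 5550\right) + 2842 = -5904 + 2842 = -3062$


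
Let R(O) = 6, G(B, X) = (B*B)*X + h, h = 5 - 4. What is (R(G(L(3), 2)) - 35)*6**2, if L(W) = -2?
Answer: -1044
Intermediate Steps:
h = 1
G(B, X) = 1 + X*B**2 (G(B, X) = (B*B)*X + 1 = B**2*X + 1 = X*B**2 + 1 = 1 + X*B**2)
(R(G(L(3), 2)) - 35)*6**2 = (6 - 35)*6**2 = -29*36 = -1044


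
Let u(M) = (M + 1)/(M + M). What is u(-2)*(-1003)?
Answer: -1003/4 ≈ -250.75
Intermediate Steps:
u(M) = (1 + M)/(2*M) (u(M) = (1 + M)/((2*M)) = (1 + M)*(1/(2*M)) = (1 + M)/(2*M))
u(-2)*(-1003) = ((1/2)*(1 - 2)/(-2))*(-1003) = ((1/2)*(-1/2)*(-1))*(-1003) = (1/4)*(-1003) = -1003/4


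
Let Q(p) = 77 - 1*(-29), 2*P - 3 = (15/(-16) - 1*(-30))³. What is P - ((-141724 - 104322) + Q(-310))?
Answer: 2115297393/8192 ≈ 2.5822e+5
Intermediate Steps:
P = 100556913/8192 (P = 3/2 + (15/(-16) - 1*(-30))³/2 = 3/2 + (15*(-1/16) + 30)³/2 = 3/2 + (-15/16 + 30)³/2 = 3/2 + (465/16)³/2 = 3/2 + (½)*(100544625/4096) = 3/2 + 100544625/8192 = 100556913/8192 ≈ 12275.)
Q(p) = 106 (Q(p) = 77 + 29 = 106)
P - ((-141724 - 104322) + Q(-310)) = 100556913/8192 - ((-141724 - 104322) + 106) = 100556913/8192 - (-246046 + 106) = 100556913/8192 - 1*(-245940) = 100556913/8192 + 245940 = 2115297393/8192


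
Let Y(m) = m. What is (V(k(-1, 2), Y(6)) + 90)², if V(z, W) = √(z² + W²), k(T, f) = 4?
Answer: 8152 + 360*√13 ≈ 9450.0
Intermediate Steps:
V(z, W) = √(W² + z²)
(V(k(-1, 2), Y(6)) + 90)² = (√(6² + 4²) + 90)² = (√(36 + 16) + 90)² = (√52 + 90)² = (2*√13 + 90)² = (90 + 2*√13)²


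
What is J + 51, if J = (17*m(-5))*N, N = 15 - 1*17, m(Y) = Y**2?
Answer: -799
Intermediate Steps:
N = -2 (N = 15 - 17 = -2)
J = -850 (J = (17*(-5)**2)*(-2) = (17*25)*(-2) = 425*(-2) = -850)
J + 51 = -850 + 51 = -799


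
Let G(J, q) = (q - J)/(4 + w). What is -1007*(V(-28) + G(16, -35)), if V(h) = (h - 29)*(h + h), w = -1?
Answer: -3197225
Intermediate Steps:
G(J, q) = -J/3 + q/3 (G(J, q) = (q - J)/(4 - 1) = (q - J)/3 = -J/3 + q/3)
V(h) = 2*h*(-29 + h) (V(h) = (-29 + h)*(2*h) = 2*h*(-29 + h))
-1007*(V(-28) + G(16, -35)) = -1007*(2*(-28)*(-29 - 28) + (-1/3*16 + (1/3)*(-35))) = -1007*(2*(-28)*(-57) + (-16/3 - 35/3)) = -1007*(3192 - 17) = -1007*3175 = -3197225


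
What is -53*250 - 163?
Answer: -13413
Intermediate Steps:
-53*250 - 163 = -13250 - 163 = -13413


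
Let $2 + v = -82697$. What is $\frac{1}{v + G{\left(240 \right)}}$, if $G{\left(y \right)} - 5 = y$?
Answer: $- \frac{1}{82454} \approx -1.2128 \cdot 10^{-5}$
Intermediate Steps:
$v = -82699$ ($v = -2 - 82697 = -82699$)
$G{\left(y \right)} = 5 + y$
$\frac{1}{v + G{\left(240 \right)}} = \frac{1}{-82699 + \left(5 + 240\right)} = \frac{1}{-82699 + 245} = \frac{1}{-82454} = - \frac{1}{82454}$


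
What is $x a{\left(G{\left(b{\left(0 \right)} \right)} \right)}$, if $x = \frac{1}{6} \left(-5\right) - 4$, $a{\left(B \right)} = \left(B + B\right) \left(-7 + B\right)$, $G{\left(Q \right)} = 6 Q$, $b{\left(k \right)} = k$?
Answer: $0$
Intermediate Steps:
$a{\left(B \right)} = 2 B \left(-7 + B\right)$
$x = - \frac{29}{6}$ ($x = \frac{1}{6} \left(-5\right) - 4 = - \frac{5}{6} - 4 = - \frac{29}{6} \approx -4.8333$)
$x a{\left(G{\left(b{\left(0 \right)} \right)} \right)} = - \frac{29 \cdot 2 \cdot 6 \cdot 0 \left(-7 + 6 \cdot 0\right)}{6} = - \frac{29 \cdot 2 \cdot 0 \left(-7 + 0\right)}{6} = - \frac{29 \cdot 2 \cdot 0 \left(-7\right)}{6} = \left(- \frac{29}{6}\right) 0 = 0$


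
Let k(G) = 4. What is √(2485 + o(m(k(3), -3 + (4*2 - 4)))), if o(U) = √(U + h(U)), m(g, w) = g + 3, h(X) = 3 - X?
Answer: √(2485 + √3) ≈ 49.867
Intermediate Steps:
m(g, w) = 3 + g
o(U) = √3 (o(U) = √(U + (3 - U)) = √3)
√(2485 + o(m(k(3), -3 + (4*2 - 4)))) = √(2485 + √3)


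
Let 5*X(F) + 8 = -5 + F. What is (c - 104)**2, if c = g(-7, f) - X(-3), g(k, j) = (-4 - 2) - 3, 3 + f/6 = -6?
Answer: 301401/25 ≈ 12056.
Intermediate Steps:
f = -54 (f = -18 + 6*(-6) = -18 - 36 = -54)
g(k, j) = -9 (g(k, j) = -6 - 3 = -9)
X(F) = -13/5 + F/5 (X(F) = -8/5 + (-5 + F)/5 = -8/5 + (-1 + F/5) = -13/5 + F/5)
c = -29/5 (c = -9 - (-13/5 + (1/5)*(-3)) = -9 - (-13/5 - 3/5) = -9 - 1*(-16/5) = -9 + 16/5 = -29/5 ≈ -5.8000)
(c - 104)**2 = (-29/5 - 104)**2 = (-549/5)**2 = 301401/25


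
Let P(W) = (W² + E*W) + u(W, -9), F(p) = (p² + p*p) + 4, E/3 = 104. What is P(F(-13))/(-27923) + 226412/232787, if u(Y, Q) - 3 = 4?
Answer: -45746529949/6500111401 ≈ -7.0378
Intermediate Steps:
E = 312 (E = 3*104 = 312)
u(Y, Q) = 7 (u(Y, Q) = 3 + 4 = 7)
F(p) = 4 + 2*p² (F(p) = (p² + p²) + 4 = 2*p² + 4 = 4 + 2*p²)
P(W) = 7 + W² + 312*W (P(W) = (W² + 312*W) + 7 = 7 + W² + 312*W)
P(F(-13))/(-27923) + 226412/232787 = (7 + (4 + 2*(-13)²)² + 312*(4 + 2*(-13)²))/(-27923) + 226412/232787 = (7 + (4 + 2*169)² + 312*(4 + 2*169))*(-1/27923) + 226412*(1/232787) = (7 + (4 + 338)² + 312*(4 + 338))*(-1/27923) + 226412/232787 = (7 + 342² + 312*342)*(-1/27923) + 226412/232787 = (7 + 116964 + 106704)*(-1/27923) + 226412/232787 = 223675*(-1/27923) + 226412/232787 = -223675/27923 + 226412/232787 = -45746529949/6500111401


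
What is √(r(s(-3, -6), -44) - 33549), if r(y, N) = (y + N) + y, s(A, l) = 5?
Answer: I*√33583 ≈ 183.26*I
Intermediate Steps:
r(y, N) = N + 2*y (r(y, N) = (N + y) + y = N + 2*y)
√(r(s(-3, -6), -44) - 33549) = √((-44 + 2*5) - 33549) = √((-44 + 10) - 33549) = √(-34 - 33549) = √(-33583) = I*√33583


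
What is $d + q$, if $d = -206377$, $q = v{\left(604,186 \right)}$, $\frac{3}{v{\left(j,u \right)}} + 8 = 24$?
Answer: $- \frac{3302029}{16} \approx -2.0638 \cdot 10^{5}$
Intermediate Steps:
$v{\left(j,u \right)} = \frac{3}{16}$ ($v{\left(j,u \right)} = \frac{3}{-8 + 24} = \frac{3}{16}$)
$q = \frac{3}{16} \approx 0.1875$
$d + q = -206377 + \frac{3}{16} = - \frac{3302029}{16}$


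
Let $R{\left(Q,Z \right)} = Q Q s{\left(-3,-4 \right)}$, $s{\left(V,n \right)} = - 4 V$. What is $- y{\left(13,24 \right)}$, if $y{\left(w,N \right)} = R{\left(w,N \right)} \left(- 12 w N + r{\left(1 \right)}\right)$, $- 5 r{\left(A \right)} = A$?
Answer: $\frac{37966188}{5} \approx 7.5932 \cdot 10^{6}$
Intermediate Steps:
$r{\left(A \right)} = - \frac{A}{5}$
$R{\left(Q,Z \right)} = 12 Q^{2}$ ($R{\left(Q,Z \right)} = Q Q \left(\left(-4\right) \left(-3\right)\right) = Q^{2} \cdot 12 = 12 Q^{2}$)
$y{\left(w,N \right)} = 12 w^{2} \left(- \frac{1}{5} - 12 N w\right)$ ($y{\left(w,N \right)} = 12 w^{2} \left(- 12 w N - \frac{1}{5}\right) = 12 w^{2} \left(- 12 N w - \frac{1}{5}\right) = 12 w^{2} \left(- \frac{1}{5} - 12 N w\right)$)
$- y{\left(13,24 \right)} = - 13^{2} \left(- \frac{12}{5} - 3456 \cdot 13\right) = - 169 \left(- \frac{12}{5} - 44928\right) = - \frac{169 \left(-224652\right)}{5} = \left(-1\right) \left(- \frac{37966188}{5}\right) = \frac{37966188}{5}$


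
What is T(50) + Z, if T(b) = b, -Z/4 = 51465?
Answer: -205810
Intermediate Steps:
Z = -205860 (Z = -4*51465 = -205860)
T(50) + Z = 50 - 205860 = -205810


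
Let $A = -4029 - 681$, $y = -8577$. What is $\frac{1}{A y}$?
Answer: $\frac{1}{40397670} \approx 2.4754 \cdot 10^{-8}$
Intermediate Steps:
$A = -4710$ ($A = -4029 - 681 = -4710$)
$\frac{1}{A y} = \frac{1}{\left(-4710\right) \left(-8577\right)} = \left(- \frac{1}{4710}\right) \left(- \frac{1}{8577}\right) = \frac{1}{40397670}$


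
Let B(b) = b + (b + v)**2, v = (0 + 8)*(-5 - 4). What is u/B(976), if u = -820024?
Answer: -102503/102274 ≈ -1.0022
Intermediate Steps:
v = -72 (v = 8*(-9) = -72)
B(b) = b + (-72 + b)**2 (B(b) = b + (b - 72)**2 = b + (-72 + b)**2)
u/B(976) = -820024/(976 + (-72 + 976)**2) = -820024/(976 + 904**2) = -820024/(976 + 817216) = -820024/818192 = -820024*1/818192 = -102503/102274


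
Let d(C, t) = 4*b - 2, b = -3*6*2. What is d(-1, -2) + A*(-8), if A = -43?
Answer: 198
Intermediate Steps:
b = -36 (b = -18*2 = -36)
d(C, t) = -146 (d(C, t) = 4*(-36) - 2 = -144 - 2 = -146)
d(-1, -2) + A*(-8) = -146 - 43*(-8) = -146 + 344 = 198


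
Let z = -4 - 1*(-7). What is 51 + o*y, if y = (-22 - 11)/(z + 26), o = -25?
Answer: 2304/29 ≈ 79.448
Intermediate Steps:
z = 3 (z = -4 + 7 = 3)
y = -33/29 (y = (-22 - 11)/(3 + 26) = -33/29 ≈ -1.1379)
51 + o*y = 51 - 25*(-33/29) = 51 + 825/29 = 2304/29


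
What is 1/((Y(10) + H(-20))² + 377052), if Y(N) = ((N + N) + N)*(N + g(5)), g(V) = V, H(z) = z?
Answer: 1/561952 ≈ 1.7795e-6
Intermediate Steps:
Y(N) = 3*N*(5 + N) (Y(N) = ((N + N) + N)*(N + 5) = (2*N + N)*(5 + N) = (3*N)*(5 + N) = 3*N*(5 + N))
1/((Y(10) + H(-20))² + 377052) = 1/((3*10*(5 + 10) - 20)² + 377052) = 1/((3*10*15 - 20)² + 377052) = 1/((450 - 20)² + 377052) = 1/(430² + 377052) = 1/(184900 + 377052) = 1/561952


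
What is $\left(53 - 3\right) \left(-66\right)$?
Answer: $-3300$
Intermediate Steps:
$\left(53 - 3\right) \left(-66\right) = 50 \left(-66\right) = -3300$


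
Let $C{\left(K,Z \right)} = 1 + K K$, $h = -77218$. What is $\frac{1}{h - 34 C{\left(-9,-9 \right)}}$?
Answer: $- \frac{1}{80006} \approx -1.2499 \cdot 10^{-5}$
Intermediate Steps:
$C{\left(K,Z \right)} = 1 + K^{2}$
$\frac{1}{h - 34 C{\left(-9,-9 \right)}} = \frac{1}{-77218 - 34 \left(1 + \left(-9\right)^{2}\right)} = \frac{1}{-77218 - 34 \left(1 + 81\right)} = \frac{1}{-77218 - 2788} = \frac{1}{-80006} = - \frac{1}{80006}$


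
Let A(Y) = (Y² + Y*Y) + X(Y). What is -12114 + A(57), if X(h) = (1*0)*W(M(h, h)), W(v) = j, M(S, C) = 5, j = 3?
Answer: -5616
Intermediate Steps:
W(v) = 3
X(h) = 0 (X(h) = (1*0)*3 = 0*3 = 0)
A(Y) = 2*Y² (A(Y) = (Y² + Y*Y) + 0 = (Y² + Y²) + 0 = 2*Y² + 0 = 2*Y²)
-12114 + A(57) = -12114 + 2*57² = -12114 + 2*3249 = -12114 + 6498 = -5616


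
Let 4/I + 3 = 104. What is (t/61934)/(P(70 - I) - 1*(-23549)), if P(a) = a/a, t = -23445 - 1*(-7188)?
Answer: -5419/486181900 ≈ -1.1146e-5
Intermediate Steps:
I = 4/101 (I = 4/(-3 + 104) = 4/101 ≈ 0.039604)
t = -16257 (t = -23445 + 7188 = -16257)
P(a) = 1
(t/61934)/(P(70 - I) - 1*(-23549)) = (-16257/61934)/(1 - 1*(-23549)) = (-16257*1/61934)/(1 + 23549) = -16257/61934/23550 = -16257/61934*1/23550 = -5419/486181900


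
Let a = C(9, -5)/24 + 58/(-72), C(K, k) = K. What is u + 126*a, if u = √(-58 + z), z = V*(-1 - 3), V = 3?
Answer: -217/4 + I*√70 ≈ -54.25 + 8.3666*I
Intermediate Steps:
z = -12 (z = 3*(-1 - 3) = 3*(-4) = -12)
u = I*√70 (u = √(-58 - 12) = √(-70) = I*√70 ≈ 8.3666*I)
a = -31/72 (a = 9/24 + 58/(-72) = 9*(1/24) + 58*(-1/72) = 3/8 - 29/36 = -31/72 ≈ -0.43056)
u + 126*a = I*√70 + 126*(-31/72) = I*√70 - 217/4 = -217/4 + I*√70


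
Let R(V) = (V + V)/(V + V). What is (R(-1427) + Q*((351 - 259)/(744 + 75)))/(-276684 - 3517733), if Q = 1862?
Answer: -24589/443946789 ≈ -5.5387e-5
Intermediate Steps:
R(V) = 1 (R(V) = (2*V)/((2*V)) = (2*V)*(1/(2*V)) = 1)
(R(-1427) + Q*((351 - 259)/(744 + 75)))/(-276684 - 3517733) = (1 + 1862*((351 - 259)/(744 + 75)))/(-276684 - 3517733) = (1 + 1862*(92/819))/(-3794417) = (1 + 1862*(92*(1/819)))*(-1/3794417) = (1 + 1862*(92/819))*(-1/3794417) = (1 + 24472/117)*(-1/3794417) = (24589/117)*(-1/3794417) = -24589/443946789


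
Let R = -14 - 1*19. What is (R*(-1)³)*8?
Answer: 264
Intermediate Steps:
R = -33 (R = -14 - 19 = -33)
(R*(-1)³)*8 = -33*(-1)³*8 = -33*(-1)*8 = 33*8 = 264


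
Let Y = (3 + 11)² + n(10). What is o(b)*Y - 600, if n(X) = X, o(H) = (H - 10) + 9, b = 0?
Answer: -806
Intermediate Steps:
o(H) = -1 + H (o(H) = (-10 + H) + 9 = -1 + H)
Y = 206 (Y = (3 + 11)² + 10 = 14² + 10 = 196 + 10 = 206)
o(b)*Y - 600 = (-1 + 0)*206 - 600 = -1*206 - 600 = -206 - 600 = -806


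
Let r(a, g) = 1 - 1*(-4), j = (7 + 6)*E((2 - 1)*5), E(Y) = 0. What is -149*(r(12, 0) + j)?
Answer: -745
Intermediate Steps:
j = 0 (j = (7 + 6)*0 = 13*0 = 0)
r(a, g) = 5 (r(a, g) = 1 + 4 = 5)
-149*(r(12, 0) + j) = -149*(5 + 0) = -149*5 = -745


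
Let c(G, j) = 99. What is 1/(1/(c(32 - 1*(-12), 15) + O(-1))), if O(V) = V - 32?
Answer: 66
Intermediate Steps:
O(V) = -32 + V
1/(1/(c(32 - 1*(-12), 15) + O(-1))) = 1/(1/(99 + (-32 - 1))) = 1/(1/(99 - 33)) = 1/(1/66) = 66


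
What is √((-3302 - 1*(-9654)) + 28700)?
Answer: 2*√8763 ≈ 187.22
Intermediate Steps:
√((-3302 - 1*(-9654)) + 28700) = √((-3302 + 9654) + 28700) = √(6352 + 28700) = √35052 = 2*√8763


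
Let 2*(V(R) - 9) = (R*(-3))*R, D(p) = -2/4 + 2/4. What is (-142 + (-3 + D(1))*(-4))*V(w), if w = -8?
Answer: 11310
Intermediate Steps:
D(p) = 0 (D(p) = -2*¼ + 2*(¼) = -½ + ½ = 0)
V(R) = 9 - 3*R²/2 (V(R) = 9 + ((R*(-3))*R)/2 = 9 + ((-3*R)*R)/2 = 9 + (-3*R²)/2 = 9 - 3*R²/2)
(-142 + (-3 + D(1))*(-4))*V(w) = (-142 + (-3 + 0)*(-4))*(9 - 3/2*(-8)²) = (-142 - 3*(-4))*(9 - 3/2*64) = (-142 + 12)*(9 - 96) = -130*(-87) = 11310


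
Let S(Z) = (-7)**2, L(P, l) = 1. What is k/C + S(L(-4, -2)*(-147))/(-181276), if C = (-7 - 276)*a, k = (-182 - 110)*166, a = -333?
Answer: -8791427983/17083268964 ≈ -0.51462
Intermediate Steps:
k = -48472 (k = -292*166 = -48472)
C = 94239 (C = (-7 - 276)*(-333) = -283*(-333) = 94239)
S(Z) = 49
k/C + S(L(-4, -2)*(-147))/(-181276) = -48472/94239 + 49/(-181276) = -48472*1/94239 + 49*(-1/181276) = -48472/94239 - 49/181276 = -8791427983/17083268964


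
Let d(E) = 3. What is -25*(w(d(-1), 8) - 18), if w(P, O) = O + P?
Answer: 175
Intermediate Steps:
-25*(w(d(-1), 8) - 18) = -25*((8 + 3) - 18) = -25*(11 - 18) = -25*(-7) = 175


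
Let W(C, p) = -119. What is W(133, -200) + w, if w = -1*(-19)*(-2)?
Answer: -157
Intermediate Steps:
w = -38 (w = 19*(-2) = -38)
W(133, -200) + w = -119 - 38 = -157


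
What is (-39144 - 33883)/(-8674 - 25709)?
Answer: 73027/34383 ≈ 2.1239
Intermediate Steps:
(-39144 - 33883)/(-8674 - 25709) = -73027/(-34383) = -73027*(-1/34383) = 73027/34383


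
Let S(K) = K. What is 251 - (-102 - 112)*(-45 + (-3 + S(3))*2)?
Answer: -9379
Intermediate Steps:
251 - (-102 - 112)*(-45 + (-3 + S(3))*2) = 251 - (-102 - 112)*(-45 + (-3 + 3)*2) = 251 - (-214)*(-45 + 0*2) = 251 - (-214)*(-45 + 0) = 251 - (-214)*(-45) = 251 - 1*9630 = 251 - 9630 = -9379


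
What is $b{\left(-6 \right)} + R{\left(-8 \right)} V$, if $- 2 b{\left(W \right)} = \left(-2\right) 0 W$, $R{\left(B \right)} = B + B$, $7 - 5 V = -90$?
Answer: $- \frac{1552}{5} \approx -310.4$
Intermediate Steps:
$V = \frac{97}{5}$ ($V = \frac{7}{5} - -18 = \frac{7}{5} + 18 = \frac{97}{5} \approx 19.4$)
$R{\left(B \right)} = 2 B$
$b{\left(W \right)} = 0$ ($b{\left(W \right)} = - \frac{\left(-2\right) 0 W}{2} = - \frac{0 W}{2} = \left(- \frac{1}{2}\right) 0 = 0$)
$b{\left(-6 \right)} + R{\left(-8 \right)} V = 0 + 2 \left(-8\right) \frac{97}{5} = 0 - \frac{1552}{5} = - \frac{1552}{5}$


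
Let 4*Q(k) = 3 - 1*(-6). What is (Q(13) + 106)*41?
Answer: 17753/4 ≈ 4438.3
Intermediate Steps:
Q(k) = 9/4 (Q(k) = (3 - 1*(-6))/4 = (3 + 6)/4 = (1/4)*9 = 9/4)
(Q(13) + 106)*41 = (9/4 + 106)*41 = (433/4)*41 = 17753/4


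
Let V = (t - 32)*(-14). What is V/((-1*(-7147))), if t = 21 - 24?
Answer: 70/1021 ≈ 0.068560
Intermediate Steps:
t = -3
V = 490 (V = (-3 - 32)*(-14) = -35*(-14) = 490)
V/((-1*(-7147))) = 490/((-1*(-7147))) = 490/7147 = 490*(1/7147) = 70/1021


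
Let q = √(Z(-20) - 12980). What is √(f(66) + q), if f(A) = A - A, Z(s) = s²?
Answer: 3145^(¼)*(1 + I) ≈ 7.4887 + 7.4887*I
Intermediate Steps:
f(A) = 0
q = 2*I*√3145 (q = √((-20)² - 12980) = √(400 - 12980) = √(-12580) = 2*I*√3145 ≈ 112.16*I)
√(f(66) + q) = √(0 + 2*I*√3145) = √(2*I*√3145) = √2*3145^(¼)*√I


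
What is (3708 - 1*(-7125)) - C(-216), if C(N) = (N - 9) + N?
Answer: 11274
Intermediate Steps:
C(N) = -9 + 2*N (C(N) = (-9 + N) + N = -9 + 2*N)
(3708 - 1*(-7125)) - C(-216) = (3708 - 1*(-7125)) - (-9 + 2*(-216)) = (3708 + 7125) - (-9 - 432) = 10833 - 1*(-441) = 10833 + 441 = 11274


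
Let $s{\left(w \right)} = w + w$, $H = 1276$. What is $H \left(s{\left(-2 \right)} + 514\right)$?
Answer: $650760$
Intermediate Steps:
$s{\left(w \right)} = 2 w$
$H \left(s{\left(-2 \right)} + 514\right) = 1276 \left(2 \left(-2\right) + 514\right) = 1276 \left(-4 + 514\right) = 1276 \cdot 510 = 650760$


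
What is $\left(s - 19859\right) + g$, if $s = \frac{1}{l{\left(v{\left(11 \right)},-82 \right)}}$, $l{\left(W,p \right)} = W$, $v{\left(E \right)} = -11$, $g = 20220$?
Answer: $\frac{3970}{11} \approx 360.91$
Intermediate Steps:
$s = - \frac{1}{11}$ ($s = \frac{1}{-11} = - \frac{1}{11} \approx -0.090909$)
$\left(s - 19859\right) + g = \left(- \frac{1}{11} - 19859\right) + 20220 = - \frac{218450}{11} + 20220 = \frac{3970}{11}$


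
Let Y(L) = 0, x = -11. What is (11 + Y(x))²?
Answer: 121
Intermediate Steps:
(11 + Y(x))² = (11 + 0)² = 11² = 121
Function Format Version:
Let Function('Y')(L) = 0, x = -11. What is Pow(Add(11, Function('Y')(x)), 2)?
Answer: 121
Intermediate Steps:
Pow(Add(11, Function('Y')(x)), 2) = Pow(Add(11, 0), 2) = Pow(11, 2) = 121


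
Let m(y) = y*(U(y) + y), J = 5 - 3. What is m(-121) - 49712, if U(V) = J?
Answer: -35313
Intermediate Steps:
J = 2
U(V) = 2
m(y) = y*(2 + y)
m(-121) - 49712 = -121*(2 - 121) - 49712 = -121*(-119) - 49712 = 14399 - 49712 = -35313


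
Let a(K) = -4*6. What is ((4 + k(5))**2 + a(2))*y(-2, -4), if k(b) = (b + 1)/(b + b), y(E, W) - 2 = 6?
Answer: -568/25 ≈ -22.720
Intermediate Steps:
y(E, W) = 8 (y(E, W) = 2 + 6 = 8)
k(b) = (1 + b)/(2*b) (k(b) = (1 + b)/((2*b)) = (1 + b)*(1/(2*b)) = (1 + b)/(2*b))
a(K) = -24
((4 + k(5))**2 + a(2))*y(-2, -4) = ((4 + (1/2)*(1 + 5)/5)**2 - 24)*8 = ((4 + (1/2)*(1/5)*6)**2 - 24)*8 = ((4 + 3/5)**2 - 24)*8 = ((23/5)**2 - 24)*8 = (529/25 - 24)*8 = -71/25*8 = -568/25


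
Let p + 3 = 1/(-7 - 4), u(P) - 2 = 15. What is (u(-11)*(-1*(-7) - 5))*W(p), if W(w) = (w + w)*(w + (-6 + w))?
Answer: 309808/121 ≈ 2560.4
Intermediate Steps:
u(P) = 17 (u(P) = 2 + 15 = 17)
p = -34/11 (p = -3 + 1/(-7 - 4) = -3 + 1/(-11) = -3 - 1/11 = -34/11 ≈ -3.0909)
W(w) = 2*w*(-6 + 2*w) (W(w) = (2*w)*(-6 + 2*w) = 2*w*(-6 + 2*w))
(u(-11)*(-1*(-7) - 5))*W(p) = (17*(-1*(-7) - 5))*(4*(-34/11)*(-3 - 34/11)) = (17*(7 - 5))*(4*(-34/11)*(-67/11)) = (17*2)*(9112/121) = 34*(9112/121) = 309808/121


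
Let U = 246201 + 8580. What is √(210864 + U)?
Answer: √465645 ≈ 682.38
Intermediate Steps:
U = 254781
√(210864 + U) = √(210864 + 254781) = √465645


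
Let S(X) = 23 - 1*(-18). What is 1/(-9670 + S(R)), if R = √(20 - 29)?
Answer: -1/9629 ≈ -0.00010385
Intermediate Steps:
R = 3*I (R = √(-9) = 3*I ≈ 3.0*I)
S(X) = 41 (S(X) = 23 + 18 = 41)
1/(-9670 + S(R)) = 1/(-9670 + 41) = 1/(-9629) = -1/9629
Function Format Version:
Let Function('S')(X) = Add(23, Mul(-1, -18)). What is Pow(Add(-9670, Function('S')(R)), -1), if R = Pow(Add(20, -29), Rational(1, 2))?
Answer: Rational(-1, 9629) ≈ -0.00010385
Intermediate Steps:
R = Mul(3, I) (R = Pow(-9, Rational(1, 2)) = Mul(3, I) ≈ Mul(3.0000, I))
Function('S')(X) = 41 (Function('S')(X) = Add(23, 18) = 41)
Pow(Add(-9670, Function('S')(R)), -1) = Pow(Add(-9670, 41), -1) = Pow(-9629, -1) = Rational(-1, 9629)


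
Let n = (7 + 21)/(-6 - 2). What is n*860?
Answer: -3010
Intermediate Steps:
n = -7/2 (n = 28/(-8) = 28*(-⅛) = -7/2 ≈ -3.5000)
n*860 = -7/2*860 = -3010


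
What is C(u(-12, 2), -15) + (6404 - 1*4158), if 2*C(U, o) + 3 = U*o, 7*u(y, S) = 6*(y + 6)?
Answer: 31963/14 ≈ 2283.1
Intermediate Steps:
u(y, S) = 36/7 + 6*y/7 (u(y, S) = (6*(y + 6))/7 = (6*(6 + y))/7 = (36 + 6*y)/7 = 36/7 + 6*y/7)
C(U, o) = -3/2 + U*o/2 (C(U, o) = -3/2 + (U*o)/2 = -3/2 + U*o/2)
C(u(-12, 2), -15) + (6404 - 1*4158) = (-3/2 + (½)*(36/7 + (6/7)*(-12))*(-15)) + (6404 - 1*4158) = (-3/2 + (½)*(36/7 - 72/7)*(-15)) + (6404 - 4158) = (-3/2 + (½)*(-36/7)*(-15)) + 2246 = (-3/2 + 270/7) + 2246 = 519/14 + 2246 = 31963/14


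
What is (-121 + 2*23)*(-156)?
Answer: 11700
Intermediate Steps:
(-121 + 2*23)*(-156) = (-121 + 46)*(-156) = -75*(-156) = 11700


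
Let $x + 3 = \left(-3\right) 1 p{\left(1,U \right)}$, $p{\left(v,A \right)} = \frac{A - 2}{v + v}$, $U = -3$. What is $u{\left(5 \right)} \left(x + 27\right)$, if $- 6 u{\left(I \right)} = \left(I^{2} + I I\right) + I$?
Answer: $- \frac{1155}{4} \approx -288.75$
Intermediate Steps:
$p{\left(v,A \right)} = \frac{-2 + A}{2 v}$
$u{\left(I \right)} = - \frac{I^{2}}{3} - \frac{I}{6}$ ($u{\left(I \right)} = - \frac{\left(I^{2} + I I\right) + I}{6} = - \frac{\left(I^{2} + I^{2}\right) + I}{6} = - \frac{2 I^{2} + I}{6} = - \frac{I + 2 I^{2}}{6} = - \frac{I^{2}}{3} - \frac{I}{6}$)
$x = \frac{9}{2}$ ($x = -3 + \left(-3\right) 1 \frac{-2 - 3}{2 \cdot 1} = -3 - 3 \cdot \frac{1}{2} \cdot 1 \left(-5\right) = -3 - - \frac{15}{2} = -3 + \frac{15}{2} = \frac{9}{2} \approx 4.5$)
$u{\left(5 \right)} \left(x + 27\right) = \left(- \frac{1}{6}\right) 5 \left(1 + 2 \cdot 5\right) \left(\frac{9}{2} + 27\right) = \left(- \frac{1}{6}\right) 5 \left(1 + 10\right) \frac{63}{2} = \left(- \frac{1}{6}\right) 5 \cdot 11 \cdot \frac{63}{2} = \left(- \frac{55}{6}\right) \frac{63}{2} = - \frac{1155}{4}$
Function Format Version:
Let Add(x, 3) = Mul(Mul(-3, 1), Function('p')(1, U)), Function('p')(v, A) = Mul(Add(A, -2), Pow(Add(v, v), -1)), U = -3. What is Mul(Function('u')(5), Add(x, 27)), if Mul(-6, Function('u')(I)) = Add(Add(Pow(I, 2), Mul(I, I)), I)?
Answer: Rational(-1155, 4) ≈ -288.75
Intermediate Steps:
Function('p')(v, A) = Mul(Rational(1, 2), Pow(v, -1), Add(-2, A)) (Function('p')(v, A) = Mul(Add(-2, A), Pow(Mul(2, v), -1)) = Mul(Add(-2, A), Mul(Rational(1, 2), Pow(v, -1))) = Mul(Rational(1, 2), Pow(v, -1), Add(-2, A)))
Function('u')(I) = Add(Mul(Rational(-1, 3), Pow(I, 2)), Mul(Rational(-1, 6), I)) (Function('u')(I) = Mul(Rational(-1, 6), Add(Add(Pow(I, 2), Mul(I, I)), I)) = Mul(Rational(-1, 6), Add(Add(Pow(I, 2), Pow(I, 2)), I)) = Mul(Rational(-1, 6), Add(Mul(2, Pow(I, 2)), I)) = Mul(Rational(-1, 6), Add(I, Mul(2, Pow(I, 2)))) = Add(Mul(Rational(-1, 3), Pow(I, 2)), Mul(Rational(-1, 6), I)))
x = Rational(9, 2) (x = Add(-3, Mul(Mul(-3, 1), Mul(Rational(1, 2), Pow(1, -1), Add(-2, -3)))) = Add(-3, Mul(-3, Mul(Rational(1, 2), 1, -5))) = Add(-3, Mul(-3, Rational(-5, 2))) = Add(-3, Rational(15, 2)) = Rational(9, 2) ≈ 4.5000)
Mul(Function('u')(5), Add(x, 27)) = Mul(Mul(Rational(-1, 6), 5, Add(1, Mul(2, 5))), Add(Rational(9, 2), 27)) = Mul(Mul(Rational(-1, 6), 5, Add(1, 10)), Rational(63, 2)) = Mul(Mul(Rational(-1, 6), 5, 11), Rational(63, 2)) = Mul(Rational(-55, 6), Rational(63, 2)) = Rational(-1155, 4)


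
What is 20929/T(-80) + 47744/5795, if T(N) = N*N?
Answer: 85369031/7417600 ≈ 11.509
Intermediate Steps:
T(N) = N**2
20929/T(-80) + 47744/5795 = 20929/((-80)**2) + 47744/5795 = 20929/6400 + 47744*(1/5795) = 20929*(1/6400) + 47744/5795 = 20929/6400 + 47744/5795 = 85369031/7417600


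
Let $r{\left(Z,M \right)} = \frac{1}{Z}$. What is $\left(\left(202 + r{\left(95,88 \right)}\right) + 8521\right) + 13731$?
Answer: $\frac{2133131}{95} \approx 22454.0$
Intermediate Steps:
$\left(\left(202 + r{\left(95,88 \right)}\right) + 8521\right) + 13731 = \left(\left(202 + \frac{1}{95}\right) + 8521\right) + 13731 = \left(\frac{19191}{95} + 8521\right) + 13731 = \frac{828686}{95} + 13731 = \frac{2133131}{95}$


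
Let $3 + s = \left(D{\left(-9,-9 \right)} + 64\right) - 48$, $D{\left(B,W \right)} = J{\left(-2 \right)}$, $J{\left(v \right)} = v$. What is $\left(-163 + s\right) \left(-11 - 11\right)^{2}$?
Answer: $-73568$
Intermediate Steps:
$D{\left(B,W \right)} = -2$
$s = 11$ ($s = -3 + \left(\left(-2 + 64\right) - 48\right) = -3 + \left(62 - 48\right) = -3 + 14 = 11$)
$\left(-163 + s\right) \left(-11 - 11\right)^{2} = \left(-163 + 11\right) \left(-11 - 11\right)^{2} = - 152 \left(-22\right)^{2} = \left(-152\right) 484 = -73568$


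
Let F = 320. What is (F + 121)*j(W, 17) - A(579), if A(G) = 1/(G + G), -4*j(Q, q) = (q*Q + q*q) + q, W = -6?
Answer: -26044579/1158 ≈ -22491.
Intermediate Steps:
j(Q, q) = -q/4 - q²/4 - Q*q/4 (j(Q, q) = -((q*Q + q*q) + q)/4 = -((Q*q + q²) + q)/4 = -((q² + Q*q) + q)/4 = -(q + q² + Q*q)/4 = -q/4 - q²/4 - Q*q/4)
A(G) = 1/(2*G)
(F + 121)*j(W, 17) - A(579) = (320 + 121)*(-¼*17*(1 - 6 + 17)) - 1/(2*579) = 441*(-¼*17*12) - 1/(2*579) = 441*(-51) - 1*1/1158 = -22491 - 1/1158 = -26044579/1158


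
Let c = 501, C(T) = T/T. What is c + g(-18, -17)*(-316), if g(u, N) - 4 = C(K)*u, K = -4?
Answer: 4925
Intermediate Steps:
C(T) = 1
g(u, N) = 4 + u (g(u, N) = 4 + 1*u = 4 + u)
c + g(-18, -17)*(-316) = 501 + (4 - 18)*(-316) = 501 - 14*(-316) = 501 + 4424 = 4925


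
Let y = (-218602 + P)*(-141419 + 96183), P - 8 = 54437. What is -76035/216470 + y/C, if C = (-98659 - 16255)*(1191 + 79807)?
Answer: -115759156314723/100743018455642 ≈ -1.1491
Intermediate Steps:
P = 54445 (P = 8 + 54437 = 54445)
C = -9307804172 (C = -114914*80998 = -9307804172)
y = 7425806052 (y = (-218602 + 54445)*(-141419 + 96183) = -164157*(-45236) = 7425806052)
-76035/216470 + y/C = -76035/216470 + 7425806052/(-9307804172) = -76035*1/216470 + 7425806052*(-1/9307804172) = -15207/43294 - 1856451513/2326951043 = -115759156314723/100743018455642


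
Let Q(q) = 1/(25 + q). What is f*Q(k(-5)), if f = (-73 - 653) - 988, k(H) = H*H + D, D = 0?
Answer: -857/25 ≈ -34.280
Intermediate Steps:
k(H) = H² (k(H) = H*H + 0 = H² + 0 = H²)
f = -1714 (f = -726 - 988 = -1714)
f*Q(k(-5)) = -1714/(25 + (-5)²) = -1714/(25 + 25) = -1714/50 = -1714*1/50 = -857/25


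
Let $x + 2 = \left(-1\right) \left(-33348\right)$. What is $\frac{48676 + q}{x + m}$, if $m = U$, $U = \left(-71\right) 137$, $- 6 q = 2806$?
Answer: $\frac{144625}{70857} \approx 2.0411$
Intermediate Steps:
$x = 33346$ ($x = -2 - -33348 = -2 + 33348 = 33346$)
$q = - \frac{1403}{3}$ ($q = \left(- \frac{1}{6}\right) 2806 = - \frac{1403}{3} \approx -467.67$)
$U = -9727$
$m = -9727$
$\frac{48676 + q}{x + m} = \frac{48676 - \frac{1403}{3}}{33346 - 9727} = \frac{144625}{3 \cdot 23619} = \frac{144625}{3} \cdot \frac{1}{23619} = \frac{144625}{70857}$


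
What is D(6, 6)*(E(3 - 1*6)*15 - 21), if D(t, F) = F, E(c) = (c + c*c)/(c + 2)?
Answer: -666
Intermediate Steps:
E(c) = (c + c²)/(2 + c)
D(6, 6)*(E(3 - 1*6)*15 - 21) = 6*(((3 - 1*6)*(1 + (3 - 1*6))/(2 + (3 - 1*6)))*15 - 21) = 6*(((3 - 6)*(1 + (3 - 6))/(2 + (3 - 6)))*15 - 21) = 6*(-3*(1 - 3)/(2 - 3)*15 - 21) = 6*(-3*(-2)/(-1)*15 - 21) = 6*(-3*(-1)*(-2)*15 - 21) = 6*(-6*15 - 21) = 6*(-90 - 21) = 6*(-111) = -666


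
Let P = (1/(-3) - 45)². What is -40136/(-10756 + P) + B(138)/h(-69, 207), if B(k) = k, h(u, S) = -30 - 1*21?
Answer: 634660/332809 ≈ 1.9070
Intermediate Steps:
h(u, S) = -51 (h(u, S) = -30 - 21 = -51)
P = 18496/9 (P = (-⅓ - 45)² = (-136/3)² = 18496/9 ≈ 2055.1)
-40136/(-10756 + P) + B(138)/h(-69, 207) = -40136/(-10756 + 18496/9) + 138/(-51) = -40136/(-78308/9) + 138*(-1/51) = -40136*(-9/78308) - 46/17 = 90306/19577 - 46/17 = 634660/332809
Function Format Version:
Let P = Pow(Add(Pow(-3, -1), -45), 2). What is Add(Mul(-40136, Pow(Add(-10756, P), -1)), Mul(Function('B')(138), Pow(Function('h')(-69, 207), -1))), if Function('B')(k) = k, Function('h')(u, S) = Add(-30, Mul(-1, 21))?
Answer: Rational(634660, 332809) ≈ 1.9070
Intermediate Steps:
Function('h')(u, S) = -51 (Function('h')(u, S) = Add(-30, -21) = -51)
P = Rational(18496, 9) (P = Pow(Add(Rational(-1, 3), -45), 2) = Pow(Rational(-136, 3), 2) = Rational(18496, 9) ≈ 2055.1)
Add(Mul(-40136, Pow(Add(-10756, P), -1)), Mul(Function('B')(138), Pow(Function('h')(-69, 207), -1))) = Add(Mul(-40136, Pow(Add(-10756, Rational(18496, 9)), -1)), Mul(138, Pow(-51, -1))) = Add(Mul(-40136, Pow(Rational(-78308, 9), -1)), Mul(138, Rational(-1, 51))) = Add(Mul(-40136, Rational(-9, 78308)), Rational(-46, 17)) = Add(Rational(90306, 19577), Rational(-46, 17)) = Rational(634660, 332809)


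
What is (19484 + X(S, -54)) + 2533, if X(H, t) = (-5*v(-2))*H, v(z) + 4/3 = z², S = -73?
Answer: 68971/3 ≈ 22990.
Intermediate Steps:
v(z) = -4/3 + z²
X(H, t) = -40*H/3 (X(H, t) = (-5*(-4/3 + (-2)²))*H = (-5*(-4/3 + 4))*H = (-5*8/3)*H = -40*H/3)
(19484 + X(S, -54)) + 2533 = (19484 - 40/3*(-73)) + 2533 = (19484 + 2920/3) + 2533 = 61372/3 + 2533 = 68971/3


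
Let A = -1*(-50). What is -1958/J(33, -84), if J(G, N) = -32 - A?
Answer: 979/41 ≈ 23.878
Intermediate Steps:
A = 50
J(G, N) = -82 (J(G, N) = -32 - 1*50 = -32 - 50 = -82)
-1958/J(33, -84) = -1958/(-82) = -1958*(-1/82) = 979/41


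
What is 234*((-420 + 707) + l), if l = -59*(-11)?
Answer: 219024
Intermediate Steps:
l = 649
234*((-420 + 707) + l) = 234*((-420 + 707) + 649) = 234*(287 + 649) = 234*936 = 219024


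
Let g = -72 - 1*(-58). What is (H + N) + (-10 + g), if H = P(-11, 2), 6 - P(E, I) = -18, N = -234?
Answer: -234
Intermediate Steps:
P(E, I) = 24 (P(E, I) = 6 - 1*(-18) = 6 + 18 = 24)
H = 24
g = -14 (g = -72 + 58 = -14)
(H + N) + (-10 + g) = (24 - 234) + (-10 - 14) = -210 - 24 = -234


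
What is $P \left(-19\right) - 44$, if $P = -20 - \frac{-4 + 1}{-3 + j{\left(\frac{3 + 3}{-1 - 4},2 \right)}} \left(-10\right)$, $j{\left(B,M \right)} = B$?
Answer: $\frac{1402}{7} \approx 200.29$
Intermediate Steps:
$P = - \frac{90}{7}$ ($P = -20 - \frac{-4 + 1}{-3 + \frac{3 + 3}{-1 - 4}} \left(-10\right) = -20 - - \frac{3}{-3 + \frac{6}{-5}} \left(-10\right) = -20 - - \frac{3}{-3 + 6 \left(- \frac{1}{5}\right)} \left(-10\right) = -20 - - \frac{3}{-3 - \frac{6}{5}} \left(-10\right) = -20 - - \frac{3}{- \frac{21}{5}} \left(-10\right) = -20 - \left(-3\right) \left(- \frac{5}{21}\right) \left(-10\right) = -20 - \frac{5}{7} \left(-10\right) = -20 - - \frac{50}{7} = -20 + \frac{50}{7} = - \frac{90}{7} \approx -12.857$)
$P \left(-19\right) - 44 = \left(- \frac{90}{7}\right) \left(-19\right) - 44 = \frac{1710}{7} - 44 = \frac{1402}{7}$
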